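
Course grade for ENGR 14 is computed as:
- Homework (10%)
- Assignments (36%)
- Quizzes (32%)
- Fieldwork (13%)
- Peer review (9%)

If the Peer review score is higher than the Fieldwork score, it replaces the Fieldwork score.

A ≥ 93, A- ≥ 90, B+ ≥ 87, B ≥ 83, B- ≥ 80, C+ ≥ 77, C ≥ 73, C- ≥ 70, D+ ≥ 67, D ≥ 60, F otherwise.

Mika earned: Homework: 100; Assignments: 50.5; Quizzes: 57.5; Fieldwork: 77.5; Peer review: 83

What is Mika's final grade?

D

Peer review (83) > Fieldwork (77.5), so Fieldwork counts as 83.
Weighted total:
  Homework 100 × 0.1 = 10
  Assignments 50.5 × 0.36 = 18.18
  Quizzes 57.5 × 0.32 = 18.4
  Fieldwork 83 × 0.13 = 10.79
  Peer review 83 × 0.09 = 7.47
Sum = 64.84
64.84 is ≥ 60 and < 67 → D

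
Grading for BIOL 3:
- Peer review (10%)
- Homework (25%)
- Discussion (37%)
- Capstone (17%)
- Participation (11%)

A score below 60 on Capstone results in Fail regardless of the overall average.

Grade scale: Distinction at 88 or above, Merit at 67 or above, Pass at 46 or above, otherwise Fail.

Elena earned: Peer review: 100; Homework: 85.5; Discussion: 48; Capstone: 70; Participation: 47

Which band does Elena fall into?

Pass

Capstone score 70 ≥ 60: minimum met.
Weighted total:
  Peer review 100 × 0.1 = 10
  Homework 85.5 × 0.25 = 21.375
  Discussion 48 × 0.37 = 17.76
  Capstone 70 × 0.17 = 11.9
  Participation 47 × 0.11 = 5.17
Sum = 66.205
66.205 is ≥ 46 and < 67 → Pass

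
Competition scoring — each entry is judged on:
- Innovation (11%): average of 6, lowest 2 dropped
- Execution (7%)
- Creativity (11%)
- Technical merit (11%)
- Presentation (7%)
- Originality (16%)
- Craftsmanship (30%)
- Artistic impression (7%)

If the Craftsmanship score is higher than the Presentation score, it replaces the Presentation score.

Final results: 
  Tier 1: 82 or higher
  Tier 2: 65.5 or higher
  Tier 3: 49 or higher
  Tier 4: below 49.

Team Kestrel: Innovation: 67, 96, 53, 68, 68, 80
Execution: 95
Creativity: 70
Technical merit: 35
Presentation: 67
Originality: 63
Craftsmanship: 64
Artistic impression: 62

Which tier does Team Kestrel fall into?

Innovation: drop 53, 67 → average of remaining 4 = 312/4 = 78
Craftsmanship (64) ≤ Presentation (67), so Presentation stays at 67.
Weighted total:
  Innovation 78 × 0.11 = 8.58
  Execution 95 × 0.07 = 6.65
  Creativity 70 × 0.11 = 7.7
  Technical merit 35 × 0.11 = 3.85
  Presentation 67 × 0.07 = 4.69
  Originality 63 × 0.16 = 10.08
  Craftsmanship 64 × 0.3 = 19.2
  Artistic impression 62 × 0.07 = 4.34
Sum = 65.09
65.09 is ≥ 49 and < 65.5 → Tier 3

Tier 3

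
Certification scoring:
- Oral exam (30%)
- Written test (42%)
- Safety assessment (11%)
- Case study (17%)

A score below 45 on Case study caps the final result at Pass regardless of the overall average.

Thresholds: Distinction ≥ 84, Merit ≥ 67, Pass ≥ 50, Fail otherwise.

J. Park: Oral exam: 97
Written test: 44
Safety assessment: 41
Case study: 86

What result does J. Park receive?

Pass

Case study score 86 ≥ 45: minimum met.
Weighted total:
  Oral exam 97 × 0.3 = 29.1
  Written test 44 × 0.42 = 18.48
  Safety assessment 41 × 0.11 = 4.51
  Case study 86 × 0.17 = 14.62
Sum = 66.71
66.71 is ≥ 50 and < 67 → Pass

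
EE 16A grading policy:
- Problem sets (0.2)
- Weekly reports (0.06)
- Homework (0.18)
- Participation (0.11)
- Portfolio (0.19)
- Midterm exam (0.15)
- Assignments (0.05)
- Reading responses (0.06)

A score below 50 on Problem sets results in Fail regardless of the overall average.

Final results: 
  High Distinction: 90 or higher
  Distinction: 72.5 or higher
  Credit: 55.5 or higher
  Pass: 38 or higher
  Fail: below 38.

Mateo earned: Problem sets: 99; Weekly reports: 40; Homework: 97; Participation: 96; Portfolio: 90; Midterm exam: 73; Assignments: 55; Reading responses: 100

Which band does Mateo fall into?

Distinction

Problem sets score 99 ≥ 50: minimum met.
Weighted total:
  Problem sets 99 × 0.2 = 19.8
  Weekly reports 40 × 0.06 = 2.4
  Homework 97 × 0.18 = 17.46
  Participation 96 × 0.11 = 10.56
  Portfolio 90 × 0.19 = 17.1
  Midterm exam 73 × 0.15 = 10.95
  Assignments 55 × 0.05 = 2.75
  Reading responses 100 × 0.06 = 6
Sum = 87.02
87.02 is ≥ 72.5 and < 90 → Distinction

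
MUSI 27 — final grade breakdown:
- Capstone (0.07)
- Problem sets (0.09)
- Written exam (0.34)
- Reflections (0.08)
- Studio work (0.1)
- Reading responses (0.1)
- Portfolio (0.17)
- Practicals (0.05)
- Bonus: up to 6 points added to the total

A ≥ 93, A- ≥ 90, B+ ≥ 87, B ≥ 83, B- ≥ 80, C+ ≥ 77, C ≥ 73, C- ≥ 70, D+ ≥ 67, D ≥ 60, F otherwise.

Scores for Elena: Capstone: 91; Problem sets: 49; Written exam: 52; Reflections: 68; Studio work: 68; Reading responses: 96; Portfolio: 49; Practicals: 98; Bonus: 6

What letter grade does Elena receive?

Weighted total:
  Capstone 91 × 0.07 = 6.37
  Problem sets 49 × 0.09 = 4.41
  Written exam 52 × 0.34 = 17.68
  Reflections 68 × 0.08 = 5.44
  Studio work 68 × 0.1 = 6.8
  Reading responses 96 × 0.1 = 9.6
  Portfolio 49 × 0.17 = 8.33
  Practicals 98 × 0.05 = 4.9
Sum = 63.53
Bonus: 63.53 + 6 = 69.53
69.53 is ≥ 67 and < 70 → D+

D+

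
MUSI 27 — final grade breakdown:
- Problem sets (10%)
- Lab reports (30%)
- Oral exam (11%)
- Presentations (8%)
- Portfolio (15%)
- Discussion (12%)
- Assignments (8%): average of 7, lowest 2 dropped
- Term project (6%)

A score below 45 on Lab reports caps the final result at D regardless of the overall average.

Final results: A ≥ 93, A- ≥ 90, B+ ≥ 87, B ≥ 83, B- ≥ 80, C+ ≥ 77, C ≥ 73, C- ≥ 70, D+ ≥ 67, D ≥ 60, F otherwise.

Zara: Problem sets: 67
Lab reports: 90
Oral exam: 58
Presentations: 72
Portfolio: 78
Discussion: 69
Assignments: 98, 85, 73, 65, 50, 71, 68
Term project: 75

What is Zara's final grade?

C

Assignments: drop 50, 65 → average of remaining 5 = 395/5 = 79
Lab reports score 90 ≥ 45: minimum met.
Weighted total:
  Problem sets 67 × 0.1 = 6.7
  Lab reports 90 × 0.3 = 27
  Oral exam 58 × 0.11 = 6.38
  Presentations 72 × 0.08 = 5.76
  Portfolio 78 × 0.15 = 11.7
  Discussion 69 × 0.12 = 8.28
  Assignments 79 × 0.08 = 6.32
  Term project 75 × 0.06 = 4.5
Sum = 76.64
76.64 is ≥ 73 and < 77 → C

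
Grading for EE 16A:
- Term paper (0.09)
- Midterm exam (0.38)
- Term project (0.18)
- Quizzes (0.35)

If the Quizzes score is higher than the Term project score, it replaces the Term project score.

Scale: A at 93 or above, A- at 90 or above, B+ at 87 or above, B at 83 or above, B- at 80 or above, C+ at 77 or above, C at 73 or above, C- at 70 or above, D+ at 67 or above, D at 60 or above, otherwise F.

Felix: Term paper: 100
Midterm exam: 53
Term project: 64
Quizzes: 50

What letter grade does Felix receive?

F

Quizzes (50) ≤ Term project (64), so Term project stays at 64.
Weighted total:
  Term paper 100 × 0.09 = 9
  Midterm exam 53 × 0.38 = 20.14
  Term project 64 × 0.18 = 11.52
  Quizzes 50 × 0.35 = 17.5
Sum = 58.16
58.16 < 60 → F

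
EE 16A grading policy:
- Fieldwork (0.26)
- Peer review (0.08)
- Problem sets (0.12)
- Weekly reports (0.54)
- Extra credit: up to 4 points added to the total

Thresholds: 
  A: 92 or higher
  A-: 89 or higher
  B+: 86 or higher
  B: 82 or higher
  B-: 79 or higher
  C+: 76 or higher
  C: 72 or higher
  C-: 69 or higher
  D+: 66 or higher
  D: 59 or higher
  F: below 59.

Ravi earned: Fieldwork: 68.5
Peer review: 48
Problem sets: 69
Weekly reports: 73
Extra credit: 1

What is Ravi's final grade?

C-

Weighted total:
  Fieldwork 68.5 × 0.26 = 17.81
  Peer review 48 × 0.08 = 3.84
  Problem sets 69 × 0.12 = 8.28
  Weekly reports 73 × 0.54 = 39.42
Sum = 69.35
Extra credit: 69.35 + 1 = 70.35
70.35 is ≥ 69 and < 72 → C-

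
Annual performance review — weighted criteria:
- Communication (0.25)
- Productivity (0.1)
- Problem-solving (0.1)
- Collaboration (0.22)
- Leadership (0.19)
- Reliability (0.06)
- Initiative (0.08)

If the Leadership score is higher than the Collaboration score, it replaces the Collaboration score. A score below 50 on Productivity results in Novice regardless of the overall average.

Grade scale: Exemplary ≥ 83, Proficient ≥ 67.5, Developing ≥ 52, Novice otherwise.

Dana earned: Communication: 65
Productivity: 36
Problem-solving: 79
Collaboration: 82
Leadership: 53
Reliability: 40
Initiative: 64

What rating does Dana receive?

Leadership (53) ≤ Collaboration (82), so Collaboration stays at 82.
Productivity score 36 < 50: minimum not met.
Weighted total:
  Communication 65 × 0.25 = 16.25
  Productivity 36 × 0.1 = 3.6
  Problem-solving 79 × 0.1 = 7.9
  Collaboration 82 × 0.22 = 18.04
  Leadership 53 × 0.19 = 10.07
  Reliability 40 × 0.06 = 2.4
  Initiative 64 × 0.08 = 5.12
Sum = 63.38
Because the Productivity minimum was not met, the result is Novice.

Novice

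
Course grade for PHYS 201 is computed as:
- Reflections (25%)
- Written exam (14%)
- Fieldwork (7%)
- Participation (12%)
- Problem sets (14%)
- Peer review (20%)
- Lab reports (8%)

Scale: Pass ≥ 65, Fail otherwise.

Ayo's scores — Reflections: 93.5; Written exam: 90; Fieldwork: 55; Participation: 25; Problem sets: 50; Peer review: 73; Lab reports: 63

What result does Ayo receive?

Pass

Weighted total:
  Reflections 93.5 × 0.25 = 23.375
  Written exam 90 × 0.14 = 12.6
  Fieldwork 55 × 0.07 = 3.85
  Participation 25 × 0.12 = 3
  Problem sets 50 × 0.14 = 7
  Peer review 73 × 0.2 = 14.6
  Lab reports 63 × 0.08 = 5.04
Sum = 69.465
69.465 ≥ 65 → Pass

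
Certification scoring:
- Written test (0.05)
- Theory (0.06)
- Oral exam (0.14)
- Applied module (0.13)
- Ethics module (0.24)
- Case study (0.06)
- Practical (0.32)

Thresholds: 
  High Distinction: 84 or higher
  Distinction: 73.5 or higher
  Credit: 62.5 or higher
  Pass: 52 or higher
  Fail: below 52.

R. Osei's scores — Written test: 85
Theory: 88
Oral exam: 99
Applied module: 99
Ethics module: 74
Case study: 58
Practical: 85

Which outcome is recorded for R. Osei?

High Distinction

Weighted total:
  Written test 85 × 0.05 = 4.25
  Theory 88 × 0.06 = 5.28
  Oral exam 99 × 0.14 = 13.86
  Applied module 99 × 0.13 = 12.87
  Ethics module 74 × 0.24 = 17.76
  Case study 58 × 0.06 = 3.48
  Practical 85 × 0.32 = 27.2
Sum = 84.7
84.7 ≥ 84 → High Distinction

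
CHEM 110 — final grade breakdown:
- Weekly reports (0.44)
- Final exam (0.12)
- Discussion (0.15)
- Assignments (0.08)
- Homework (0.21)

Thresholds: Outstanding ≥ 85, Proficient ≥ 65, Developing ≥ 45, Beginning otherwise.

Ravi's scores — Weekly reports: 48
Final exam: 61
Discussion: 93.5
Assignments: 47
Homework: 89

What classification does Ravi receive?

Weighted total:
  Weekly reports 48 × 0.44 = 21.12
  Final exam 61 × 0.12 = 7.32
  Discussion 93.5 × 0.15 = 14.025
  Assignments 47 × 0.08 = 3.76
  Homework 89 × 0.21 = 18.69
Sum = 64.915
64.915 is ≥ 45 and < 65 → Developing

Developing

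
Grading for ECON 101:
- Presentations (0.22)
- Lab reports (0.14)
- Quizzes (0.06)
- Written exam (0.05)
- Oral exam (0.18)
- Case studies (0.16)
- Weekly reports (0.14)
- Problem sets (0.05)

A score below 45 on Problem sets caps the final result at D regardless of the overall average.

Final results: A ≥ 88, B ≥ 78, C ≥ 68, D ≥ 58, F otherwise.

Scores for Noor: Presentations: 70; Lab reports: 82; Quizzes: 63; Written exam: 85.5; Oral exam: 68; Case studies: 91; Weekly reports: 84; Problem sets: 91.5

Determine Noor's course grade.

B

Problem sets score 91.5 ≥ 45: minimum met.
Weighted total:
  Presentations 70 × 0.22 = 15.4
  Lab reports 82 × 0.14 = 11.48
  Quizzes 63 × 0.06 = 3.78
  Written exam 85.5 × 0.05 = 4.275
  Oral exam 68 × 0.18 = 12.24
  Case studies 91 × 0.16 = 14.56
  Weekly reports 84 × 0.14 = 11.76
  Problem sets 91.5 × 0.05 = 4.575
Sum = 78.07
78.07 is ≥ 78 and < 88 → B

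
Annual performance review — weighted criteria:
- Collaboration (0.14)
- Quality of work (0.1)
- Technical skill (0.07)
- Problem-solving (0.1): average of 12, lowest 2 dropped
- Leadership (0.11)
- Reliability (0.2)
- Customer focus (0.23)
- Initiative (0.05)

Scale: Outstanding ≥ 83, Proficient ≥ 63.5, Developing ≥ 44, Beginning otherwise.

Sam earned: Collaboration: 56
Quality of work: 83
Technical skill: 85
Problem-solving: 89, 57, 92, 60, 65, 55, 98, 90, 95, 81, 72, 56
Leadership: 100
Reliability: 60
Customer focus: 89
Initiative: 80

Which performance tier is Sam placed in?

Proficient

Problem-solving: drop 55, 56 → average of remaining 10 = 799/10 = 79.9
Weighted total:
  Collaboration 56 × 0.14 = 7.84
  Quality of work 83 × 0.1 = 8.3
  Technical skill 85 × 0.07 = 5.95
  Problem-solving 79.9 × 0.1 = 7.99
  Leadership 100 × 0.11 = 11
  Reliability 60 × 0.2 = 12
  Customer focus 89 × 0.23 = 20.47
  Initiative 80 × 0.05 = 4
Sum = 77.55
77.55 is ≥ 63.5 and < 83 → Proficient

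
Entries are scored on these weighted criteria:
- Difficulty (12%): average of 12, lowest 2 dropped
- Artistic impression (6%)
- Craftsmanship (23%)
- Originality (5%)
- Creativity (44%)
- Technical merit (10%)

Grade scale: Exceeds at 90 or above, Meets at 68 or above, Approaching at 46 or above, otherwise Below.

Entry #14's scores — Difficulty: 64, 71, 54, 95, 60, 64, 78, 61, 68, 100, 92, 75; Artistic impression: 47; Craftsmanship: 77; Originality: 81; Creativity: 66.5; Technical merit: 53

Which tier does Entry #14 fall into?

Difficulty: drop 54, 60 → average of remaining 10 = 768/10 = 76.8
Weighted total:
  Difficulty 76.8 × 0.12 = 9.216
  Artistic impression 47 × 0.06 = 2.82
  Craftsmanship 77 × 0.23 = 17.71
  Originality 81 × 0.05 = 4.05
  Creativity 66.5 × 0.44 = 29.26
  Technical merit 53 × 0.1 = 5.3
Sum = 68.356
68.356 is ≥ 68 and < 90 → Meets

Meets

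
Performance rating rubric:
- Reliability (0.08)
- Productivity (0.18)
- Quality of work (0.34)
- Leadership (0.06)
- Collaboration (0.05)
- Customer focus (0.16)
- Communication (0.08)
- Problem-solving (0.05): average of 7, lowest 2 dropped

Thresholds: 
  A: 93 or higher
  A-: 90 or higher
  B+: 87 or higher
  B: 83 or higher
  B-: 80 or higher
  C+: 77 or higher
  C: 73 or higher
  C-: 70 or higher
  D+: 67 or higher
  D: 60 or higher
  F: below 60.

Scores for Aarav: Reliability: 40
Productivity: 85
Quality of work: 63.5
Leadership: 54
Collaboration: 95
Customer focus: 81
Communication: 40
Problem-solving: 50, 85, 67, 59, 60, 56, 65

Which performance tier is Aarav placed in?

Problem-solving: drop 50, 56 → average of remaining 5 = 336/5 = 67.2
Weighted total:
  Reliability 40 × 0.08 = 3.2
  Productivity 85 × 0.18 = 15.3
  Quality of work 63.5 × 0.34 = 21.59
  Leadership 54 × 0.06 = 3.24
  Collaboration 95 × 0.05 = 4.75
  Customer focus 81 × 0.16 = 12.96
  Communication 40 × 0.08 = 3.2
  Problem-solving 67.2 × 0.05 = 3.36
Sum = 67.6
67.6 is ≥ 67 and < 70 → D+

D+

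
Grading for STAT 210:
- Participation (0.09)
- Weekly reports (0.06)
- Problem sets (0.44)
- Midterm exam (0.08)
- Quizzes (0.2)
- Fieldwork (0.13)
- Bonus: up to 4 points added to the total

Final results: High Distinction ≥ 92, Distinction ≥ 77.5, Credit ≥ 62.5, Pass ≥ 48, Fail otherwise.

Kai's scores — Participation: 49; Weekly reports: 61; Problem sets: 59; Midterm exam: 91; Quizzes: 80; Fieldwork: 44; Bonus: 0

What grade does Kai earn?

Credit

Weighted total:
  Participation 49 × 0.09 = 4.41
  Weekly reports 61 × 0.06 = 3.66
  Problem sets 59 × 0.44 = 25.96
  Midterm exam 91 × 0.08 = 7.28
  Quizzes 80 × 0.2 = 16
  Fieldwork 44 × 0.13 = 5.72
Sum = 63.03
Bonus: 63.03 + 0 = 63.03
63.03 is ≥ 62.5 and < 77.5 → Credit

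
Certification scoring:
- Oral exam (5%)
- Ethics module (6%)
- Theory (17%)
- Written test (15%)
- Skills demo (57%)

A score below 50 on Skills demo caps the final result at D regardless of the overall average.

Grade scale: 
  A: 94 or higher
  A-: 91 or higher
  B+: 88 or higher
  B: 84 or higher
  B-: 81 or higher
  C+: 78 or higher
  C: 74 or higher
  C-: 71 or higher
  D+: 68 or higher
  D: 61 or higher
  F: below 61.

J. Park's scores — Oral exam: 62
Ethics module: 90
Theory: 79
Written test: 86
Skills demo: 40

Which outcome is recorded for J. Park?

Skills demo score 40 < 50: minimum not met.
Weighted total:
  Oral exam 62 × 0.05 = 3.1
  Ethics module 90 × 0.06 = 5.4
  Theory 79 × 0.17 = 13.43
  Written test 86 × 0.15 = 12.9
  Skills demo 40 × 0.57 = 22.8
Sum = 57.63
57.63 would be F; cap at D applies → F.

F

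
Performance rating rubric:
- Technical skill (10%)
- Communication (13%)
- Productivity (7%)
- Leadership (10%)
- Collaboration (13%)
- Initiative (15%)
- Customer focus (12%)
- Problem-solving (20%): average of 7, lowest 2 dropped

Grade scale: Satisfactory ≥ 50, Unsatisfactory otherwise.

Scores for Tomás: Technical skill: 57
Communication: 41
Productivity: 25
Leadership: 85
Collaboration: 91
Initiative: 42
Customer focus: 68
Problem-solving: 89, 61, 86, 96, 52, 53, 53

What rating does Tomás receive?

Problem-solving: drop 52, 53 → average of remaining 5 = 385/5 = 77
Weighted total:
  Technical skill 57 × 0.1 = 5.7
  Communication 41 × 0.13 = 5.33
  Productivity 25 × 0.07 = 1.75
  Leadership 85 × 0.1 = 8.5
  Collaboration 91 × 0.13 = 11.83
  Initiative 42 × 0.15 = 6.3
  Customer focus 68 × 0.12 = 8.16
  Problem-solving 77 × 0.2 = 15.4
Sum = 62.97
62.97 ≥ 50 → Satisfactory

Satisfactory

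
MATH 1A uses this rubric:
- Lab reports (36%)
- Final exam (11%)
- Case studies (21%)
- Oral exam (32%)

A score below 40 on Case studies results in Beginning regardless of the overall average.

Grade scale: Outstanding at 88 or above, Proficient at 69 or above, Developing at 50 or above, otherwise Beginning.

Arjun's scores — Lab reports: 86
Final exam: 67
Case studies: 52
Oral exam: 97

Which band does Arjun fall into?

Proficient

Case studies score 52 ≥ 40: minimum met.
Weighted total:
  Lab reports 86 × 0.36 = 30.96
  Final exam 67 × 0.11 = 7.37
  Case studies 52 × 0.21 = 10.92
  Oral exam 97 × 0.32 = 31.04
Sum = 80.29
80.29 is ≥ 69 and < 88 → Proficient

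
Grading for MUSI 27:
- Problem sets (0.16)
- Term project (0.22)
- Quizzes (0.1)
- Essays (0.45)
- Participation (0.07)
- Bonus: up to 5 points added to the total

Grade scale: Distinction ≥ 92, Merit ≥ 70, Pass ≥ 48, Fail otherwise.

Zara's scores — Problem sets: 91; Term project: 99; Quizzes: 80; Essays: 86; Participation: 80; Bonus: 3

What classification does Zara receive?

Merit

Weighted total:
  Problem sets 91 × 0.16 = 14.56
  Term project 99 × 0.22 = 21.78
  Quizzes 80 × 0.1 = 8
  Essays 86 × 0.45 = 38.7
  Participation 80 × 0.07 = 5.6
Sum = 88.64
Bonus: 88.64 + 3 = 91.64
91.64 is ≥ 70 and < 92 → Merit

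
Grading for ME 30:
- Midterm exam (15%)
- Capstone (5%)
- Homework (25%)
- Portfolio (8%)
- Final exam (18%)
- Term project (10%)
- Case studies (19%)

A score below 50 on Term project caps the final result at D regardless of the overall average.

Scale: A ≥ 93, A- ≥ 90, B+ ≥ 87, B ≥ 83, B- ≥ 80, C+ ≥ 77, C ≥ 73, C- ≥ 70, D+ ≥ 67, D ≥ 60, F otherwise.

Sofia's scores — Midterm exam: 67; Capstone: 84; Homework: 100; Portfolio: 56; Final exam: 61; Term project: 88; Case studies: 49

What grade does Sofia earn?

C-

Term project score 88 ≥ 50: minimum met.
Weighted total:
  Midterm exam 67 × 0.15 = 10.05
  Capstone 84 × 0.05 = 4.2
  Homework 100 × 0.25 = 25
  Portfolio 56 × 0.08 = 4.48
  Final exam 61 × 0.18 = 10.98
  Term project 88 × 0.1 = 8.8
  Case studies 49 × 0.19 = 9.31
Sum = 72.82
72.82 is ≥ 70 and < 73 → C-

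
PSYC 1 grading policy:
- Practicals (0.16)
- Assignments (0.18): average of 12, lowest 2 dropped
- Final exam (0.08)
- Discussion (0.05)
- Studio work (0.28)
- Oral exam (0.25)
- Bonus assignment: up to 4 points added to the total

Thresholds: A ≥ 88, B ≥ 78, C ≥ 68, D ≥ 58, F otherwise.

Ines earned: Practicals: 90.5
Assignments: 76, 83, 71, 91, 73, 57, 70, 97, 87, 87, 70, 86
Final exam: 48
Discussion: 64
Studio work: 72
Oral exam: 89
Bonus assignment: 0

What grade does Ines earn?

B

Assignments: drop 57, 70 → average of remaining 10 = 821/10 = 82.1
Weighted total:
  Practicals 90.5 × 0.16 = 14.48
  Assignments 82.1 × 0.18 = 14.778
  Final exam 48 × 0.08 = 3.84
  Discussion 64 × 0.05 = 3.2
  Studio work 72 × 0.28 = 20.16
  Oral exam 89 × 0.25 = 22.25
Sum = 78.708
Bonus assignment: 78.708 + 0 = 78.708
78.708 is ≥ 78 and < 88 → B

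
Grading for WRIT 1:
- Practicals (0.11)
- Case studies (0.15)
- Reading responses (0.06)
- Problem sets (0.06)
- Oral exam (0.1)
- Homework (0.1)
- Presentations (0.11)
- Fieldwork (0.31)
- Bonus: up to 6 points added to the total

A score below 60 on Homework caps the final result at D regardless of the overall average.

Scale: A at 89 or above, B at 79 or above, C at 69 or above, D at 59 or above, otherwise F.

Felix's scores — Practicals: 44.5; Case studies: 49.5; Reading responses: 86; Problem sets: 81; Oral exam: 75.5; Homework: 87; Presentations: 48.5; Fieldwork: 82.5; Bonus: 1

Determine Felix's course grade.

Homework score 87 ≥ 60: minimum met.
Weighted total:
  Practicals 44.5 × 0.11 = 4.895
  Case studies 49.5 × 0.15 = 7.425
  Reading responses 86 × 0.06 = 5.16
  Problem sets 81 × 0.06 = 4.86
  Oral exam 75.5 × 0.1 = 7.55
  Homework 87 × 0.1 = 8.7
  Presentations 48.5 × 0.11 = 5.335
  Fieldwork 82.5 × 0.31 = 25.575
Sum = 69.5
Bonus: 69.5 + 1 = 70.5
70.5 is ≥ 69 and < 79 → C

C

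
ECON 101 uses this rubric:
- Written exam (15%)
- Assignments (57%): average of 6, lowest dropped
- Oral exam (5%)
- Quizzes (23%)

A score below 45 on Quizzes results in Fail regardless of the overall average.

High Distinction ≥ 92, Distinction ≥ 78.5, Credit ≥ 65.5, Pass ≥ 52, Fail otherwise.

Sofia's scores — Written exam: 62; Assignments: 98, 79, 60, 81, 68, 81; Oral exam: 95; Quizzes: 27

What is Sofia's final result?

Fail

Assignments: drop 60 → average of remaining 5 = 407/5 = 81.4
Quizzes score 27 < 45: minimum not met.
Weighted total:
  Written exam 62 × 0.15 = 9.3
  Assignments 81.4 × 0.57 = 46.398
  Oral exam 95 × 0.05 = 4.75
  Quizzes 27 × 0.23 = 6.21
Sum = 66.658
Because the Quizzes minimum was not met, the result is Fail.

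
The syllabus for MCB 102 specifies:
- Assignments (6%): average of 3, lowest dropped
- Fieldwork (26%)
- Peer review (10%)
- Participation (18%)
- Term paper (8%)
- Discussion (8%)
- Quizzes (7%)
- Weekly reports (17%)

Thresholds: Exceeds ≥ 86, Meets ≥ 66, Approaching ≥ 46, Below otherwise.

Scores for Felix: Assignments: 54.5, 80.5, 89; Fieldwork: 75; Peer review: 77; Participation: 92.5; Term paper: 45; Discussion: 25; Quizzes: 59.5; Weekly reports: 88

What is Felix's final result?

Assignments: drop 54.5 → average of remaining 2 = 169.5/2 = 84.75
Weighted total:
  Assignments 84.75 × 0.06 = 5.085
  Fieldwork 75 × 0.26 = 19.5
  Peer review 77 × 0.1 = 7.7
  Participation 92.5 × 0.18 = 16.65
  Term paper 45 × 0.08 = 3.6
  Discussion 25 × 0.08 = 2
  Quizzes 59.5 × 0.07 = 4.165
  Weekly reports 88 × 0.17 = 14.96
Sum = 73.66
73.66 is ≥ 66 and < 86 → Meets

Meets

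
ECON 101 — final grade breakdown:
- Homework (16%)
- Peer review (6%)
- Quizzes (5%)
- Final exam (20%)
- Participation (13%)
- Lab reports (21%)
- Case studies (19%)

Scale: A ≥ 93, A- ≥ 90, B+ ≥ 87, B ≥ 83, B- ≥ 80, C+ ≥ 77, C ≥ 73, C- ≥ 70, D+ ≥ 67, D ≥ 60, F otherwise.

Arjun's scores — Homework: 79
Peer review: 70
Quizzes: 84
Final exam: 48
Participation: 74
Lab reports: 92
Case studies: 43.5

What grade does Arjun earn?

D+

Weighted total:
  Homework 79 × 0.16 = 12.64
  Peer review 70 × 0.06 = 4.2
  Quizzes 84 × 0.05 = 4.2
  Final exam 48 × 0.2 = 9.6
  Participation 74 × 0.13 = 9.62
  Lab reports 92 × 0.21 = 19.32
  Case studies 43.5 × 0.19 = 8.265
Sum = 67.845
67.845 is ≥ 67 and < 70 → D+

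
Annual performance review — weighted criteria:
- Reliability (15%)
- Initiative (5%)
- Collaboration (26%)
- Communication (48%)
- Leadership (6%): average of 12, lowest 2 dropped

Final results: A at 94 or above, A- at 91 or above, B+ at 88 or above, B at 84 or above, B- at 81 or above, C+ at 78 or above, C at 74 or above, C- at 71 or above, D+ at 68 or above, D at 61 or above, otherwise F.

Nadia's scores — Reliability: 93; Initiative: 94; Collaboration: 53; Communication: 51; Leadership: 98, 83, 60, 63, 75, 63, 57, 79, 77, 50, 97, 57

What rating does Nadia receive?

D

Leadership: drop 50, 57 → average of remaining 10 = 752/10 = 75.2
Weighted total:
  Reliability 93 × 0.15 = 13.95
  Initiative 94 × 0.05 = 4.7
  Collaboration 53 × 0.26 = 13.78
  Communication 51 × 0.48 = 24.48
  Leadership 75.2 × 0.06 = 4.512
Sum = 61.422
61.422 is ≥ 61 and < 68 → D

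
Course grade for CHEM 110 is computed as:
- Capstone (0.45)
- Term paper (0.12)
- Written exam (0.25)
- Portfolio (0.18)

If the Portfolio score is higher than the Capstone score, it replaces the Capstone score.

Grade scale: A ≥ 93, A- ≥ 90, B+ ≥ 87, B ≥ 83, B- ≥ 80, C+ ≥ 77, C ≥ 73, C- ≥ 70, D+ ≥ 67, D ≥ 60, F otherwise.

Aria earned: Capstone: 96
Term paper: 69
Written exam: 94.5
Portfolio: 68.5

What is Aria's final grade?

Portfolio (68.5) ≤ Capstone (96), so Capstone stays at 96.
Weighted total:
  Capstone 96 × 0.45 = 43.2
  Term paper 69 × 0.12 = 8.28
  Written exam 94.5 × 0.25 = 23.625
  Portfolio 68.5 × 0.18 = 12.33
Sum = 87.435
87.435 is ≥ 87 and < 90 → B+

B+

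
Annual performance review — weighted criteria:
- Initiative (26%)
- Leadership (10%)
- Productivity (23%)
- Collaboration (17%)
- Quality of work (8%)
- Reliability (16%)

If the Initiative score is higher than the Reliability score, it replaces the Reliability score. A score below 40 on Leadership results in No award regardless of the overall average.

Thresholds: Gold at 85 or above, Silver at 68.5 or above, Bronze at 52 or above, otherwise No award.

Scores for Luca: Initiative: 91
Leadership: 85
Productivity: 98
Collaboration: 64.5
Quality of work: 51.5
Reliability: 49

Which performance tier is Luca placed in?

Initiative (91) > Reliability (49), so Reliability counts as 91.
Leadership score 85 ≥ 40: minimum met.
Weighted total:
  Initiative 91 × 0.26 = 23.66
  Leadership 85 × 0.1 = 8.5
  Productivity 98 × 0.23 = 22.54
  Collaboration 64.5 × 0.17 = 10.965
  Quality of work 51.5 × 0.08 = 4.12
  Reliability 91 × 0.16 = 14.56
Sum = 84.345
84.345 is ≥ 68.5 and < 85 → Silver

Silver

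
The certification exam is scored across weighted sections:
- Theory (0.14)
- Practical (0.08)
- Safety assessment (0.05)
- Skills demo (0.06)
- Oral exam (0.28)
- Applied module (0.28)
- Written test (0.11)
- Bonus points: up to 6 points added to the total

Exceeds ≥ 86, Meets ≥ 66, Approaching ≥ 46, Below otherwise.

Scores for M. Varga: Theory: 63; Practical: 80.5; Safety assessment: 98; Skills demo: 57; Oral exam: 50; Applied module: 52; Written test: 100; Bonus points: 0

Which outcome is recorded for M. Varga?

Approaching

Weighted total:
  Theory 63 × 0.14 = 8.82
  Practical 80.5 × 0.08 = 6.44
  Safety assessment 98 × 0.05 = 4.9
  Skills demo 57 × 0.06 = 3.42
  Oral exam 50 × 0.28 = 14
  Applied module 52 × 0.28 = 14.56
  Written test 100 × 0.11 = 11
Sum = 63.14
Bonus points: 63.14 + 0 = 63.14
63.14 is ≥ 46 and < 66 → Approaching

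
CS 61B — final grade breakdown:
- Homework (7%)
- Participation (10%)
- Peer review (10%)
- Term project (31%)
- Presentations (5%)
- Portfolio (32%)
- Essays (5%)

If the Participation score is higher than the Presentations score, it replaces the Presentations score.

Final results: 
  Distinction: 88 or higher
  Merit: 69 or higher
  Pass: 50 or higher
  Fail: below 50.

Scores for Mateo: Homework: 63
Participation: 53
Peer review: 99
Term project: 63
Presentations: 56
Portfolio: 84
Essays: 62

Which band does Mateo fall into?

Participation (53) ≤ Presentations (56), so Presentations stays at 56.
Weighted total:
  Homework 63 × 0.07 = 4.41
  Participation 53 × 0.1 = 5.3
  Peer review 99 × 0.1 = 9.9
  Term project 63 × 0.31 = 19.53
  Presentations 56 × 0.05 = 2.8
  Portfolio 84 × 0.32 = 26.88
  Essays 62 × 0.05 = 3.1
Sum = 71.92
71.92 is ≥ 69 and < 88 → Merit

Merit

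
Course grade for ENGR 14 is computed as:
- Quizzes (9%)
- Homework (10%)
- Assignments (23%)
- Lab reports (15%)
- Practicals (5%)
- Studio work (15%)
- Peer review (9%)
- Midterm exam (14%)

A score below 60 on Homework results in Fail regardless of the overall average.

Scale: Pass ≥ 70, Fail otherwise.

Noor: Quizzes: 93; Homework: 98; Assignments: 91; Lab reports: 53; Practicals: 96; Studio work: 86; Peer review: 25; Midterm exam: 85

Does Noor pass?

Homework score 98 ≥ 60: minimum met.
Weighted total:
  Quizzes 93 × 0.09 = 8.37
  Homework 98 × 0.1 = 9.8
  Assignments 91 × 0.23 = 20.93
  Lab reports 53 × 0.15 = 7.95
  Practicals 96 × 0.05 = 4.8
  Studio work 86 × 0.15 = 12.9
  Peer review 25 × 0.09 = 2.25
  Midterm exam 85 × 0.14 = 11.9
Sum = 78.9
78.9 ≥ 70 → Pass

Pass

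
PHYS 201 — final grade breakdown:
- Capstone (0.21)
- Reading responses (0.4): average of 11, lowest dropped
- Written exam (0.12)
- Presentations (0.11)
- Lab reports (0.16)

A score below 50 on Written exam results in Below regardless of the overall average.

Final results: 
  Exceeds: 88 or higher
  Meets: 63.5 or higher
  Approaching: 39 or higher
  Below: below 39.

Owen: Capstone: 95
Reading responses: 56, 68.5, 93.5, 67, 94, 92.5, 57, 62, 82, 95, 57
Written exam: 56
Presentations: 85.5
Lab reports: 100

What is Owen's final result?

Meets

Reading responses: drop 56 → average of remaining 10 = 768.5/10 = 76.85
Written exam score 56 ≥ 50: minimum met.
Weighted total:
  Capstone 95 × 0.21 = 19.95
  Reading responses 76.85 × 0.4 = 30.74
  Written exam 56 × 0.12 = 6.72
  Presentations 85.5 × 0.11 = 9.405
  Lab reports 100 × 0.16 = 16
Sum = 82.815
82.815 is ≥ 63.5 and < 88 → Meets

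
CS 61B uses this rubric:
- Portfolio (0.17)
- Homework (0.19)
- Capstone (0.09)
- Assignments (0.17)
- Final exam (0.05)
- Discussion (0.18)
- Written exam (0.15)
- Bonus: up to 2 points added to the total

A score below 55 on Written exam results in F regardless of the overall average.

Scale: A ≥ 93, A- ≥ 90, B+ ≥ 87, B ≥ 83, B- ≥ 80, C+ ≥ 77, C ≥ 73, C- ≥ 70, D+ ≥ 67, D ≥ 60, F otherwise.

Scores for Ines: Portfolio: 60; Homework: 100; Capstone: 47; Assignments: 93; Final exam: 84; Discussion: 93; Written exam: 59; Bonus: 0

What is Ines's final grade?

Written exam score 59 ≥ 55: minimum met.
Weighted total:
  Portfolio 60 × 0.17 = 10.2
  Homework 100 × 0.19 = 19
  Capstone 47 × 0.09 = 4.23
  Assignments 93 × 0.17 = 15.81
  Final exam 84 × 0.05 = 4.2
  Discussion 93 × 0.18 = 16.74
  Written exam 59 × 0.15 = 8.85
Sum = 79.03
Bonus: 79.03 + 0 = 79.03
79.03 is ≥ 77 and < 80 → C+

C+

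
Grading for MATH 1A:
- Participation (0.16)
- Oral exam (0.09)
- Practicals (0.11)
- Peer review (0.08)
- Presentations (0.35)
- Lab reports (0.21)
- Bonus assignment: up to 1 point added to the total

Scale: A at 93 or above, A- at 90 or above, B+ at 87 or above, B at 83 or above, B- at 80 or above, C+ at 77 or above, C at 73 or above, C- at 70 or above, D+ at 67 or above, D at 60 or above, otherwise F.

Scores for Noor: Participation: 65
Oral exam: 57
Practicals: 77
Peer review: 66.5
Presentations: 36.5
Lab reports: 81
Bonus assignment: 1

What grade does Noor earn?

D

Weighted total:
  Participation 65 × 0.16 = 10.4
  Oral exam 57 × 0.09 = 5.13
  Practicals 77 × 0.11 = 8.47
  Peer review 66.5 × 0.08 = 5.32
  Presentations 36.5 × 0.35 = 12.775
  Lab reports 81 × 0.21 = 17.01
Sum = 59.105
Bonus assignment: 59.105 + 1 = 60.105
60.105 is ≥ 60 and < 67 → D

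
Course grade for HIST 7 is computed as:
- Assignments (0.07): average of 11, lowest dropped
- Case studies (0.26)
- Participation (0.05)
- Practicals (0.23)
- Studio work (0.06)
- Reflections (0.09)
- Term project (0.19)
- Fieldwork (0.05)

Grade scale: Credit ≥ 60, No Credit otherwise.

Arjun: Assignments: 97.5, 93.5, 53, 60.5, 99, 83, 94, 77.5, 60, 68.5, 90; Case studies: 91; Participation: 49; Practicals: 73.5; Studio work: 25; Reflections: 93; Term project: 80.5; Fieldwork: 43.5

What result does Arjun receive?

Assignments: drop 53 → average of remaining 10 = 823.5/10 = 82.35
Weighted total:
  Assignments 82.35 × 0.07 = 5.7645
  Case studies 91 × 0.26 = 23.66
  Participation 49 × 0.05 = 2.45
  Practicals 73.5 × 0.23 = 16.905
  Studio work 25 × 0.06 = 1.5
  Reflections 93 × 0.09 = 8.37
  Term project 80.5 × 0.19 = 15.295
  Fieldwork 43.5 × 0.05 = 2.175
Sum = 76.1195
76.1195 ≥ 60 → Credit

Credit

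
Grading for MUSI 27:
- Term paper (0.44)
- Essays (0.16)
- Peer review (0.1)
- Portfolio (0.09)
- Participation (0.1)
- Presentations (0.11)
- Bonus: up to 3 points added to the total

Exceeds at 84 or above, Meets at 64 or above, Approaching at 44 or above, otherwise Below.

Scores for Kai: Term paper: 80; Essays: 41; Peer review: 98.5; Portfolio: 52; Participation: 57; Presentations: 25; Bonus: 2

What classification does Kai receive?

Meets

Weighted total:
  Term paper 80 × 0.44 = 35.2
  Essays 41 × 0.16 = 6.56
  Peer review 98.5 × 0.1 = 9.85
  Portfolio 52 × 0.09 = 4.68
  Participation 57 × 0.1 = 5.7
  Presentations 25 × 0.11 = 2.75
Sum = 64.74
Bonus: 64.74 + 2 = 66.74
66.74 is ≥ 64 and < 84 → Meets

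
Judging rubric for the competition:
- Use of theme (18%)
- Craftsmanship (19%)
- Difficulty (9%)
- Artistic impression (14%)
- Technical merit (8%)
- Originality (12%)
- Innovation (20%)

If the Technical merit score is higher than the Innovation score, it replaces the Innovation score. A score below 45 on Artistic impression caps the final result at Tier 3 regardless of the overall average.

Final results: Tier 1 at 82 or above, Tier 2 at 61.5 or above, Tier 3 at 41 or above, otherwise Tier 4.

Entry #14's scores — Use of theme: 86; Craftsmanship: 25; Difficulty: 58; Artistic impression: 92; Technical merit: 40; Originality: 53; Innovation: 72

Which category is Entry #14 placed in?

Tier 2

Technical merit (40) ≤ Innovation (72), so Innovation stays at 72.
Artistic impression score 92 ≥ 45: minimum met.
Weighted total:
  Use of theme 86 × 0.18 = 15.48
  Craftsmanship 25 × 0.19 = 4.75
  Difficulty 58 × 0.09 = 5.22
  Artistic impression 92 × 0.14 = 12.88
  Technical merit 40 × 0.08 = 3.2
  Originality 53 × 0.12 = 6.36
  Innovation 72 × 0.2 = 14.4
Sum = 62.29
62.29 is ≥ 61.5 and < 82 → Tier 2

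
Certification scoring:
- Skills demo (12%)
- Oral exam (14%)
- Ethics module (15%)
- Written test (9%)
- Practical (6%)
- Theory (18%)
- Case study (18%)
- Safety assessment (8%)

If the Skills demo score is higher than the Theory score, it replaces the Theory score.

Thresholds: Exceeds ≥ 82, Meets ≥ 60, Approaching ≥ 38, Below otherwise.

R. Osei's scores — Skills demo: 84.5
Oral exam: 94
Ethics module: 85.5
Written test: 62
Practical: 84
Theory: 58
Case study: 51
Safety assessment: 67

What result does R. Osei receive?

Meets

Skills demo (84.5) > Theory (58), so Theory counts as 84.5.
Weighted total:
  Skills demo 84.5 × 0.12 = 10.14
  Oral exam 94 × 0.14 = 13.16
  Ethics module 85.5 × 0.15 = 12.825
  Written test 62 × 0.09 = 5.58
  Practical 84 × 0.06 = 5.04
  Theory 84.5 × 0.18 = 15.21
  Case study 51 × 0.18 = 9.18
  Safety assessment 67 × 0.08 = 5.36
Sum = 76.495
76.495 is ≥ 60 and < 82 → Meets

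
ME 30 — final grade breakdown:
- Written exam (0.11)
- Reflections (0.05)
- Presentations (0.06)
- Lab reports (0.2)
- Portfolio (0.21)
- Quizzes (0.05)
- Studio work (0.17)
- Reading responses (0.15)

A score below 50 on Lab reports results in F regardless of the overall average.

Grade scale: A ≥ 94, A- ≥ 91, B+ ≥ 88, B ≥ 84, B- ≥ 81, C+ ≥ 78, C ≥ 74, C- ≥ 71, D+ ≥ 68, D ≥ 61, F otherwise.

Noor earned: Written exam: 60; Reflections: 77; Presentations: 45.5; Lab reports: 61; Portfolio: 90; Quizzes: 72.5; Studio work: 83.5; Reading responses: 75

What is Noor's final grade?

C-

Lab reports score 61 ≥ 50: minimum met.
Weighted total:
  Written exam 60 × 0.11 = 6.6
  Reflections 77 × 0.05 = 3.85
  Presentations 45.5 × 0.06 = 2.73
  Lab reports 61 × 0.2 = 12.2
  Portfolio 90 × 0.21 = 18.9
  Quizzes 72.5 × 0.05 = 3.625
  Studio work 83.5 × 0.17 = 14.195
  Reading responses 75 × 0.15 = 11.25
Sum = 73.35
73.35 is ≥ 71 and < 74 → C-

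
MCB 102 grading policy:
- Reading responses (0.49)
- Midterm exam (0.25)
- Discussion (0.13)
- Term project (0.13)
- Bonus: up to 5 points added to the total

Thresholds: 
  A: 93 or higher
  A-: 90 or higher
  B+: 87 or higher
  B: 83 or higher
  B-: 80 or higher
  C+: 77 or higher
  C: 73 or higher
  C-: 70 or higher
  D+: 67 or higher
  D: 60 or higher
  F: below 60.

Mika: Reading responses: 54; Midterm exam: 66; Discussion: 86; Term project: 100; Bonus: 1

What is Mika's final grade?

D+

Weighted total:
  Reading responses 54 × 0.49 = 26.46
  Midterm exam 66 × 0.25 = 16.5
  Discussion 86 × 0.13 = 11.18
  Term project 100 × 0.13 = 13
Sum = 67.14
Bonus: 67.14 + 1 = 68.14
68.14 is ≥ 67 and < 70 → D+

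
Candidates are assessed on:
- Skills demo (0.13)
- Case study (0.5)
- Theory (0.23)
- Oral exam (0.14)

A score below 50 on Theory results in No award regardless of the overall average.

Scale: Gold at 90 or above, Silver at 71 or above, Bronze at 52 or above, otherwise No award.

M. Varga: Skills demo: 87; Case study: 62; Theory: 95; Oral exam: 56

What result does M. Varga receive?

Theory score 95 ≥ 50: minimum met.
Weighted total:
  Skills demo 87 × 0.13 = 11.31
  Case study 62 × 0.5 = 31
  Theory 95 × 0.23 = 21.85
  Oral exam 56 × 0.14 = 7.84
Sum = 72
72 is ≥ 71 and < 90 → Silver

Silver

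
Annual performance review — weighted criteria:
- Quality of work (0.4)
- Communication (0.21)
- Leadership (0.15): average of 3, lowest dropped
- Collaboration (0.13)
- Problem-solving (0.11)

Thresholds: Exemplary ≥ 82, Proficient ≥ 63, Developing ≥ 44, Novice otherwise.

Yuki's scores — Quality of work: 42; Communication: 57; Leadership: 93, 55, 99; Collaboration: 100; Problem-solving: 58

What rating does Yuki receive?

Leadership: drop 55 → average of remaining 2 = 192/2 = 96
Weighted total:
  Quality of work 42 × 0.4 = 16.8
  Communication 57 × 0.21 = 11.97
  Leadership 96 × 0.15 = 14.4
  Collaboration 100 × 0.13 = 13
  Problem-solving 58 × 0.11 = 6.38
Sum = 62.55
62.55 is ≥ 44 and < 63 → Developing

Developing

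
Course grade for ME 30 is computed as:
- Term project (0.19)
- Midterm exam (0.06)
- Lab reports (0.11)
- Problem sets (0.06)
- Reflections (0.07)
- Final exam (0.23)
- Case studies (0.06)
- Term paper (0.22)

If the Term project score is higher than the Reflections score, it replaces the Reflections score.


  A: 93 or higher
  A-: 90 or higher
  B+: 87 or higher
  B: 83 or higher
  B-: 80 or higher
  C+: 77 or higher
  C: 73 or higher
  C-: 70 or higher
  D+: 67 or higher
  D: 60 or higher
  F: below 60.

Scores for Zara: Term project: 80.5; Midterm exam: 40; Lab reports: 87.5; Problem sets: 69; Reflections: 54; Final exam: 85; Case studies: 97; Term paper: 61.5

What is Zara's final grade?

Term project (80.5) > Reflections (54), so Reflections counts as 80.5.
Weighted total:
  Term project 80.5 × 0.19 = 15.295
  Midterm exam 40 × 0.06 = 2.4
  Lab reports 87.5 × 0.11 = 9.625
  Problem sets 69 × 0.06 = 4.14
  Reflections 80.5 × 0.07 = 5.635
  Final exam 85 × 0.23 = 19.55
  Case studies 97 × 0.06 = 5.82
  Term paper 61.5 × 0.22 = 13.53
Sum = 75.995
75.995 is ≥ 73 and < 77 → C

C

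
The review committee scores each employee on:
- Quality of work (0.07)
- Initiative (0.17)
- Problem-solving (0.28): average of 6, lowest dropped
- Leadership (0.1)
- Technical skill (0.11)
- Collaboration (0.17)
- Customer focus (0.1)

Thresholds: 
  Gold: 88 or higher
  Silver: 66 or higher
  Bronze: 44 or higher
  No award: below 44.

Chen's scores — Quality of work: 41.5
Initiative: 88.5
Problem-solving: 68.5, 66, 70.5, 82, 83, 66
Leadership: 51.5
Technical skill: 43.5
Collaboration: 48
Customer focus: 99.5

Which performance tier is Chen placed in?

Silver

Problem-solving: drop 66 → average of remaining 5 = 370/5 = 74
Weighted total:
  Quality of work 41.5 × 0.07 = 2.905
  Initiative 88.5 × 0.17 = 15.045
  Problem-solving 74 × 0.28 = 20.72
  Leadership 51.5 × 0.1 = 5.15
  Technical skill 43.5 × 0.11 = 4.785
  Collaboration 48 × 0.17 = 8.16
  Customer focus 99.5 × 0.1 = 9.95
Sum = 66.715
66.715 is ≥ 66 and < 88 → Silver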